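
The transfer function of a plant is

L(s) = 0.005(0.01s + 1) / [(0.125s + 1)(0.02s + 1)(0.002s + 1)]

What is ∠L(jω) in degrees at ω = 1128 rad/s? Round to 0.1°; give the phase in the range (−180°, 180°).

At ω = 1128 rad/s:
zero (1 + j1128·0.01) = 1 + j11.28 → |·| ≈ 11.324, ∠ ≈ 84.93°
pole (1 + j1128·0.125) = 1 + j141 → |·| ≈ 141, ∠ ≈ 89.59°
pole (1 + j1128·0.02) = 1 + j22.56 → |·| ≈ 22.582, ∠ ≈ 87.46°
pole (1 + j1128·0.002) = 1 + j2.256 → |·| ≈ 2.4677, ∠ ≈ 66.09°
∠L = (84.93°) − (89.59° + 87.46° + 66.09°) = -158.21°

-158.2°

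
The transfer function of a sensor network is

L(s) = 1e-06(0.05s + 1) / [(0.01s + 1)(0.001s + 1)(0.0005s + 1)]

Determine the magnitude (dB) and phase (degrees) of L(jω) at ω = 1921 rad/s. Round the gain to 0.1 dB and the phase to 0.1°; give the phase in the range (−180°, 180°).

At ω = 1921 rad/s:
zero (1 + j1921·0.05) = 1 + j96.05 → |·| ≈ 96.055, ∠ ≈ 89.40°
pole (1 + j1921·0.01) = 1 + j19.21 → |·| ≈ 19.236, ∠ ≈ 87.02°
pole (1 + j1921·0.001) = 1 + j1.921 → |·| ≈ 2.1657, ∠ ≈ 62.50°
pole (1 + j1921·0.0005) = 1 + j0.9605 → |·| ≈ 1.3866, ∠ ≈ 43.85°
|L| = 1e-06 · 96.055 / (19.236 · 2.1657 · 1.3866) ≈ 1.6629e-06
Gain = 20 log₁₀(1.6629e-06) ≈ -115.58 dB
∠L = (89.40°) − (87.02° + 62.50° + 43.85°) = -103.97°

-115.6 dB, -104.0°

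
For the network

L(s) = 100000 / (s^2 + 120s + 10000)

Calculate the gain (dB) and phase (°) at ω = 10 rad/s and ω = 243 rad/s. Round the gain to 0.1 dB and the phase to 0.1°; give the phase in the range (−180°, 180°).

At s = jω = j10:
quadratic: (j10)² + 120·j10 + 10000 = 9900 + j1200 → |·| ≈ 9972.5, ∠ ≈ 6.91°
|L| = 100000 / 9972.5 ≈ 10.028
Gain = 20 log₁₀(10.028) ≈ 20.02 dB
∠L = 0.00° − 6.91° = -6.91°

At s = jω = j243:
quadratic: (j243)² + 120·j243 + 10000 = -49049 + j29160 → |·| ≈ 57062, ∠ ≈ 149.27°
|L| = 100000 / 57062 ≈ 1.7525
Gain = 20 log₁₀(1.7525) ≈ 4.87 dB
∠L = 0.00° − 149.27° = -149.27°

ω = 10: 20.0 dB, -6.9°; ω = 243: 4.9 dB, -149.3°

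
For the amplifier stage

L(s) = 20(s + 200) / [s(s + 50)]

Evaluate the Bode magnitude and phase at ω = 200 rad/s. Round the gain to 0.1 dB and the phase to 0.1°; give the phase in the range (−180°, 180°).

-17.3 dB, -121.0°

At s = jω = j200:
zero (s+200): 200 + j200 → |·| = √(200²+200²) = √80000 ≈ 282.84, ∠ = arctan(200/200) ≈ 45.00°
pole (s+50): 50 + j200 → |·| = √(50²+200²) = √42500 ≈ 206.16, ∠ = arctan(200/50) ≈ 75.96°
pole at origin: |s| = 200, ∠ = 90.00° (in denominator)
|L| = 20 · 282.84 / 41232 ≈ 0.13719
Gain = 20 log₁₀(0.13719) ≈ -17.25 dB
∠L = 45.00° − 165.96° = -120.96°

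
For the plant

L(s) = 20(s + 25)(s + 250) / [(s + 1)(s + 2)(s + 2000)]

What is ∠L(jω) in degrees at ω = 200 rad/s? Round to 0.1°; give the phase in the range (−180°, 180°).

-63.3°

At s = jω = j200:
zero (s+25): 25 + j200 → |·| = √(25²+200²) = √40625 ≈ 201.56, ∠ = arctan(200/25) ≈ 82.87°
zero (s+250): 250 + j200 → |·| = √(250²+200²) = √102500 ≈ 320.16, ∠ = arctan(200/250) ≈ 38.66°
pole (s+1): 1 + j200 → |·| = √(1²+200²) = √40001 ≈ 200, ∠ = arctan(200/1) ≈ 89.71°
pole (s+2): 2 + j200 → |·| = √(2²+200²) = √40004 ≈ 200.01, ∠ = arctan(200/2) ≈ 89.43°
pole (s+2000): 2000 + j200 → |·| = √(2000²+200²) = √4040000 ≈ 2010, ∠ = arctan(200/2000) ≈ 5.71°
∠L = 121.53° − 184.85° = -63.32°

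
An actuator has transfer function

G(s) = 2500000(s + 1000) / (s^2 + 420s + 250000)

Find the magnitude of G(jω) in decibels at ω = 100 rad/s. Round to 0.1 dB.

80.3 dB

At s = jω = j100:
zero (s+1000): 1000 + j100 → |·| = √(1000²+100²) = √1010000 ≈ 1005, ∠ = arctan(100/1000) ≈ 5.71°
quadratic: (j100)² + 420·j100 + 250000 = 240000 + j42000 → |·| ≈ 2.4365e+05, ∠ ≈ 9.93°
|G| = 2500000 · 1005 / 2.4365e+05 ≈ 10312
Gain = 20 log₁₀(10312) ≈ 80.27 dB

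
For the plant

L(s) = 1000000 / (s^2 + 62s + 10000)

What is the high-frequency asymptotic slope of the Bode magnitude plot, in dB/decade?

Each pole contributes −20 dB/decade at high frequency; each zero contributes +20 dB/decade.
Net: 0 zero(s) − 2 pole(s) → -40 dB/decade.

-40 dB/decade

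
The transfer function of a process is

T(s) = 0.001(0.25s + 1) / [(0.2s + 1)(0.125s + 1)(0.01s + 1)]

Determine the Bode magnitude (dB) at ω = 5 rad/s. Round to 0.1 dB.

-60.4 dB

At ω = 5 rad/s:
zero (1 + j5·0.25) = 1 + j1.25 → |·| ≈ 1.6008, ∠ ≈ 51.34°
pole (1 + j5·0.2) = 1 + j1 → |·| ≈ 1.4142, ∠ ≈ 45.00°
pole (1 + j5·0.125) = 1 + j0.625 → |·| ≈ 1.1792, ∠ ≈ 32.01°
pole (1 + j5·0.01) = 1 + j0.05 → |·| ≈ 1.0012, ∠ ≈ 2.86°
|T| = 0.001 · 1.6008 / (1.4142 · 1.1792 · 1.0012) ≈ 0.00095878
Gain = 20 log₁₀(0.00095878) ≈ -60.37 dB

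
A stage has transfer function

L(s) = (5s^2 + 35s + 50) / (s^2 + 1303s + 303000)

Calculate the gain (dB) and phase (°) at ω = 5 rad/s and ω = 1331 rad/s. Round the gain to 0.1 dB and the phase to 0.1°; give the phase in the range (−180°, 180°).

Substitute s = j5:
Numerator: 5(j5)^2 + 35(j5) + 50 = -75 + j175
Denominator: (j5)^2 + 1303(j5) + 303000 = 302975 + j6515
|N| = √(75² + 175²) ≈ 190.39, ∠N ≈ 113.20°
|D| = √(302975² + 6515²) ≈ 3.0305e+05, ∠D ≈ 1.23°
|L| = 190.39 / 3.0305e+05 ≈ 0.00062825
Gain = 20 log₁₀(0.00062825) ≈ -64.04 dB
∠L = 113.20° − 1.23° = 111.97°

Substitute s = j1331:
Numerator: 5(j1331)^2 + 35(j1331) + 50 = -8857755 + j46585
Denominator: (j1331)^2 + 1303(j1331) + 303000 = -1468561 + j1734293
|N| = √(8857755² + 46585²) ≈ 8.8579e+06, ∠N ≈ 179.70°
|D| = √(1468561² + 1734293²) ≈ 2.2725e+06, ∠D ≈ 130.26°
|L| = 8.8579e+06 / 2.2725e+06 ≈ 3.8979
Gain = 20 log₁₀(3.8979) ≈ 11.82 dB
∠L = 179.70° − 130.26° = 49.44°

ω = 5: -64.0 dB, 112.0°; ω = 1331: 11.8 dB, 49.4°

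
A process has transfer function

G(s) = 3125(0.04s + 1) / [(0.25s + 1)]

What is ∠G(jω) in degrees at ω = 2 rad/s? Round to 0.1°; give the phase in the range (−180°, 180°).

-22.0°

At ω = 2 rad/s:
zero (1 + j2·0.04) = 1 + j0.08 → |·| ≈ 1.0032, ∠ ≈ 4.57°
pole (1 + j2·0.25) = 1 + j0.5 → |·| ≈ 1.118, ∠ ≈ 26.57°
∠G = (4.57°) − (26.57°) = -22.00°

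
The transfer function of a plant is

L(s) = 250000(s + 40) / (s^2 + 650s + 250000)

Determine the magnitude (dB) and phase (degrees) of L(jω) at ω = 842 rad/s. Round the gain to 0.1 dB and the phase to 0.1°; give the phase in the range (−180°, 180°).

49.4 dB, -42.7°

At s = jω = j842:
zero (s+40): 40 + j842 → |·| = √(40²+842²) = √710564 ≈ 842.95, ∠ = arctan(842/40) ≈ 87.28°
quadratic: (j842)² + 650·j842 + 250000 = -458964 + j547300 → |·| ≈ 7.1427e+05, ∠ ≈ 129.98°
|L| = 250000 · 842.95 / 7.1427e+05 ≈ 295.04
Gain = 20 log₁₀(295.04) ≈ 49.40 dB
∠L = 87.28° − 129.98° = -42.70°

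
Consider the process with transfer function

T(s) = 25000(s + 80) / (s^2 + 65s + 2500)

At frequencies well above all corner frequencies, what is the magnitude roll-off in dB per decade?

Each pole contributes −20 dB/decade at high frequency; each zero contributes +20 dB/decade.
Net: 1 zero(s) − 2 pole(s) → -20 dB/decade.

-20 dB/decade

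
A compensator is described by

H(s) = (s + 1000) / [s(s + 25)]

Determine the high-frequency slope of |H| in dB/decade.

Each pole contributes −20 dB/decade at high frequency; each zero contributes +20 dB/decade.
Net: 1 zero(s) − 2 pole(s) → -20 dB/decade.

-20 dB/decade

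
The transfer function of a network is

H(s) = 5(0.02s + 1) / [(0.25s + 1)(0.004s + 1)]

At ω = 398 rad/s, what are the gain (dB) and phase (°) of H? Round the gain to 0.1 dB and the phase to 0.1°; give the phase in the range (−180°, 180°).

-13.4 dB, -64.5°

At ω = 398 rad/s:
zero (1 + j398·0.02) = 1 + j7.96 → |·| ≈ 8.0226, ∠ ≈ 82.84°
pole (1 + j398·0.25) = 1 + j99.5 → |·| ≈ 99.505, ∠ ≈ 89.42°
pole (1 + j398·0.004) = 1 + j1.592 → |·| ≈ 1.88, ∠ ≈ 57.87°
|H| = 5 · 8.0226 / (99.505 · 1.88) ≈ 0.21443
Gain = 20 log₁₀(0.21443) ≈ -13.37 dB
∠H = (82.84°) − (89.42° + 57.87°) = -64.45°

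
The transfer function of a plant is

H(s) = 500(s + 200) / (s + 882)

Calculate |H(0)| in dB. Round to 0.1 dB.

41.1 dB

H(0) = 500·200 / (882) ≈ 113.38
20 log₁₀(113.38) ≈ 41.09 dB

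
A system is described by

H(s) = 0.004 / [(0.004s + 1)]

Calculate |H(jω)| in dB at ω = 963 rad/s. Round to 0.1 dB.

At ω = 963 rad/s:
pole (1 + j963·0.004) = 1 + j3.852 → |·| ≈ 3.9797, ∠ ≈ 75.45°
|H| = 0.004 · 1 / (3.9797) ≈ 0.0010051
Gain = 20 log₁₀(0.0010051) ≈ -59.96 dB

-60.0 dB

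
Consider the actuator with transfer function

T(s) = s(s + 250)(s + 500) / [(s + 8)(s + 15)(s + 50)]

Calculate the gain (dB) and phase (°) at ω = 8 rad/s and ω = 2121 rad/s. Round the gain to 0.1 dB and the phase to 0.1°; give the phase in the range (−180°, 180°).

At s = jω = j8:
zero (s+250): 250 + j8 → |·| = √(250²+8²) = √62564 ≈ 250.13, ∠ = arctan(8/250) ≈ 1.83°
zero (s+500): 500 + j8 → |·| = √(500²+8²) = √250064 ≈ 500.06, ∠ = arctan(8/500) ≈ 0.92°
zero at origin: s = j8 → |·| = 8, ∠ = 90.00°
pole (s+8): 8 + j8 → |·| = √(8²+8²) = √128 ≈ 11.314, ∠ = arctan(8/8) ≈ 45.00°
pole (s+15): 15 + j8 → |·| = √(15²+8²) = √289 ≈ 17, ∠ = arctan(8/15) ≈ 28.07°
pole (s+50): 50 + j8 → |·| = √(50²+8²) = √2564 ≈ 50.636, ∠ = arctan(8/50) ≈ 9.09°
|T| = 1 · 1.0006e+06 / 9739.2 ≈ 102.74
Gain = 20 log₁₀(102.74) ≈ 40.23 dB
∠T = 92.75° − 82.16° = 10.59°

At s = jω = j2121:
zero (s+250): 250 + j2121 → |·| = √(250²+2121²) = √4561141 ≈ 2135.7, ∠ = arctan(2121/250) ≈ 83.28°
zero (s+500): 500 + j2121 → |·| = √(500²+2121²) = √4748641 ≈ 2179.1, ∠ = arctan(2121/500) ≈ 76.74°
zero at origin: s = j2121 → |·| = 2121, ∠ = 90.00°
pole (s+8): 8 + j2121 → |·| = √(8²+2121²) = √4498705 ≈ 2121, ∠ = arctan(2121/8) ≈ 89.78°
pole (s+15): 15 + j2121 → |·| = √(15²+2121²) = √4498866 ≈ 2121.1, ∠ = arctan(2121/15) ≈ 89.59°
pole (s+50): 50 + j2121 → |·| = √(50²+2121²) = √4501141 ≈ 2121.6, ∠ = arctan(2121/50) ≈ 88.65°
|T| = 1 · 9.8709e+09 / 9.5448e+09 ≈ 1.0342
Gain = 20 log₁₀(1.0342) ≈ 0.29 dB
∠T = 250.02° − 268.02° = -18.00°

ω = 8: 40.2 dB, 10.6°; ω = 2121: 0.3 dB, -18.0°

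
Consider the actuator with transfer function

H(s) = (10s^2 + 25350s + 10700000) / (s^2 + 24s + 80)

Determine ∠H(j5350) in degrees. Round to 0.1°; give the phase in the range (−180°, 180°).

Substitute s = j5350:
Numerator: 10(j5350)^2 + 25350(j5350) + 10700000 = -275525000 + j135622500
Denominator: (j5350)^2 + 24(j5350) + 80 = -28622420 + j128400
|N| = √(275525000² + 135622500²) ≈ 3.071e+08, ∠N ≈ 153.79°
|D| = √(28622420² + 128400²) ≈ 2.8623e+07, ∠D ≈ 179.74°
∠H = 153.79° − 179.74° = -25.95°

-26.0°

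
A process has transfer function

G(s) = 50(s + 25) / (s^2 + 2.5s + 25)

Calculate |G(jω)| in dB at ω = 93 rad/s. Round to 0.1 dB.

-5.1 dB

At s = jω = j93:
zero (s+25): 25 + j93 → |·| = √(25²+93²) = √9274 ≈ 96.302, ∠ = arctan(93/25) ≈ 74.95°
quadratic: (j93)² + 2.5·j93 + 25 = -8624 + j232.5 → |·| ≈ 8627.1, ∠ ≈ 178.46°
|G| = 50 · 96.302 / 8627.1 ≈ 0.55814
Gain = 20 log₁₀(0.55814) ≈ -5.07 dB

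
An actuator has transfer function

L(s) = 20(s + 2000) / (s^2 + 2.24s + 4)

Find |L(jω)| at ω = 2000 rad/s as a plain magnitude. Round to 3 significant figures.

At s = jω = j2000:
zero (s+2000): 2000 + j2000 → |·| = √(2000²+2000²) = √8000000 ≈ 2828.4, ∠ = arctan(2000/2000) ≈ 45.00°
quadratic: (j2000)² + 2.24·j2000 + 4 = -3999996 + j4480 → |·| ≈ 4e+06, ∠ ≈ 179.94°
|L| = 20 · 2828.4 / 4e+06 ≈ 0.014142

0.0141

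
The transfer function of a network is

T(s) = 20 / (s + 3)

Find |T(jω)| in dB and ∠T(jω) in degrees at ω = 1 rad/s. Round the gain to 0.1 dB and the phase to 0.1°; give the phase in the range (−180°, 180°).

Substitute s = j1:
Numerator: 20 = 20 + j0
Denominator: (j1) + 3 = 3 + j1
|N| = √(20² + 0²) ≈ 20, ∠N ≈ 0.00°
|D| = √(3² + 1²) ≈ 3.1623, ∠D ≈ 18.43°
|T| = 20 / 3.1623 ≈ 6.3245
Gain = 20 log₁₀(6.3245) ≈ 16.02 dB
∠T = 0.00° − 18.43° = -18.43°

16.0 dB, -18.4°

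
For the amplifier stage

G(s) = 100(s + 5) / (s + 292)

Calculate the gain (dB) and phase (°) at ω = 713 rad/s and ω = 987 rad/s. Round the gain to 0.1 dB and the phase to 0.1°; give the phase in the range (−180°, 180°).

At s = jω = j713:
zero (s+5): 5 + j713 → |·| = √(5²+713²) = √508394 ≈ 713.02, ∠ = arctan(713/5) ≈ 89.60°
pole (s+292): 292 + j713 → |·| = √(292²+713²) = √593633 ≈ 770.48, ∠ = arctan(713/292) ≈ 67.73°
|G| = 100 · 713.02 / 770.48 ≈ 92.542
Gain = 20 log₁₀(92.542) ≈ 39.33 dB
∠G = 89.60° − 67.73° = 21.87°

At s = jω = j987:
zero (s+5): 5 + j987 → |·| = √(5²+987²) = √974194 ≈ 987.01, ∠ = arctan(987/5) ≈ 89.71°
pole (s+292): 292 + j987 → |·| = √(292²+987²) = √1059433 ≈ 1029.3, ∠ = arctan(987/292) ≈ 73.52°
|G| = 100 · 987.01 / 1029.3 ≈ 95.891
Gain = 20 log₁₀(95.891) ≈ 39.64 dB
∠G = 89.71° − 73.52° = 16.19°

ω = 713: 39.3 dB, 21.9°; ω = 987: 39.6 dB, 16.2°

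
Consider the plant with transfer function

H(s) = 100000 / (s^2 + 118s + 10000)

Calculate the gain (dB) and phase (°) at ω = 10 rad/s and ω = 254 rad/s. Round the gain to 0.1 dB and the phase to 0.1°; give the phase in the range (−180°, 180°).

At s = jω = j10:
quadratic: (j10)² + 118·j10 + 10000 = 9900 + j1180 → |·| ≈ 9970.1, ∠ ≈ 6.80°
|H| = 100000 / 9970.1 ≈ 10.03
Gain = 20 log₁₀(10.03) ≈ 20.03 dB
∠H = 0.00° − 6.80° = -6.80°

At s = jω = j254:
quadratic: (j254)² + 118·j254 + 10000 = -54516 + j29972 → |·| ≈ 62212, ∠ ≈ 151.20°
|H| = 100000 / 62212 ≈ 1.6074
Gain = 20 log₁₀(1.6074) ≈ 4.12 dB
∠H = 0.00° − 151.20° = -151.20°

ω = 10: 20.0 dB, -6.8°; ω = 254: 4.1 dB, -151.2°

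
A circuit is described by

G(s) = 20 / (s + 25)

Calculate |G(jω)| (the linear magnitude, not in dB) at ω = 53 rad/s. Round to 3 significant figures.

At s = jω = j53:
pole (s+25): 25 + j53 → |·| = √(25²+53²) = √3434 ≈ 58.6, ∠ = arctan(53/25) ≈ 64.75°
|G| = 20 / 58.6 ≈ 0.3413

0.341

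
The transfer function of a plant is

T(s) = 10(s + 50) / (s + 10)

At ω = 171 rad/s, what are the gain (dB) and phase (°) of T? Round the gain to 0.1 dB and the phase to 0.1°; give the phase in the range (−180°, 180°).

At s = jω = j171:
zero (s+50): 50 + j171 → |·| = √(50²+171²) = √31741 ≈ 178.16, ∠ = arctan(171/50) ≈ 73.70°
pole (s+10): 10 + j171 → |·| = √(10²+171²) = √29341 ≈ 171.29, ∠ = arctan(171/10) ≈ 86.65°
|T| = 10 · 178.16 / 171.29 ≈ 10.401
Gain = 20 log₁₀(10.401) ≈ 20.34 dB
∠T = 73.70° − 86.65° = -12.95°

20.3 dB, -13.0°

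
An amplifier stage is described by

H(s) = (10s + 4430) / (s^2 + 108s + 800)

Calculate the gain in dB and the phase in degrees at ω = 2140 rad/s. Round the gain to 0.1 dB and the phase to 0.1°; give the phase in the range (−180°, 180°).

Substitute s = j2140:
Numerator: 10(j2140) + 4430 = 4430 + j21400
Denominator: (j2140)^2 + 108(j2140) + 800 = -4578800 + j231120
|N| = √(4430² + 21400²) ≈ 21854, ∠N ≈ 78.30°
|D| = √(4578800² + 231120²) ≈ 4.5846e+06, ∠D ≈ 177.11°
|H| = 21854 / 4.5846e+06 ≈ 0.0047668
Gain = 20 log₁₀(0.0047668) ≈ -46.44 dB
∠H = 78.30° − 177.11° = -98.81°

-46.4 dB, -98.8°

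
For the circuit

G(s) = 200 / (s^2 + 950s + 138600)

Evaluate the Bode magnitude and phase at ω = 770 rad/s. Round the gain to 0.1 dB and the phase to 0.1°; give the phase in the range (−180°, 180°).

Substitute s = j770:
Numerator: 200 = 200 + j0
Denominator: (j770)^2 + 950(j770) + 138600 = -454300 + j731500
|N| = √(200² + 0²) ≈ 200, ∠N ≈ 0.00°
|D| = √(454300² + 731500²) ≈ 8.6109e+05, ∠D ≈ 121.84°
|G| = 200 / 8.6109e+05 ≈ 0.00023226
Gain = 20 log₁₀(0.00023226) ≈ -72.68 dB
∠G = 0.00° − 121.84° = -121.84°

-72.7 dB, -121.8°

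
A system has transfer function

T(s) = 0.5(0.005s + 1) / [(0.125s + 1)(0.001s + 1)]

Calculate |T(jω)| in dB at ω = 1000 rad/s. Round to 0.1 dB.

-36.8 dB

At ω = 1000 rad/s:
zero (1 + j1000·0.005) = 1 + j5 → |·| ≈ 5.099, ∠ ≈ 78.69°
pole (1 + j1000·0.125) = 1 + j125 → |·| ≈ 125, ∠ ≈ 89.54°
pole (1 + j1000·0.001) = 1 + j1 → |·| ≈ 1.4142, ∠ ≈ 45.00°
|T| = 0.5 · 5.099 / (125 · 1.4142) ≈ 0.014422
Gain = 20 log₁₀(0.014422) ≈ -36.82 dB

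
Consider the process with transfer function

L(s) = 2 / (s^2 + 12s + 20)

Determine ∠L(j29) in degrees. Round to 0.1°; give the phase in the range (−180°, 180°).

-157.0°

Substitute s = j29:
Numerator: 2 = 2 + j0
Denominator: (j29)^2 + 12(j29) + 20 = -821 + j348
|N| = √(2² + 0²) ≈ 2, ∠N ≈ 0.00°
|D| = √(821² + 348²) ≈ 891.71, ∠D ≈ 157.03°
∠L = 0.00° − 157.03° = -157.03°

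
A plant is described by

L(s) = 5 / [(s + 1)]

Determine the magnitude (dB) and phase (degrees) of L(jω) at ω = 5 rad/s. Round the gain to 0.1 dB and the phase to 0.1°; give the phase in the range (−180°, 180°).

At ω = 5 rad/s:
pole (1 + j5·1) = 1 + j5 → |·| ≈ 5.099, ∠ ≈ 78.69°
|L| = 5 · 1 / (5.099) ≈ 0.98058
Gain = 20 log₁₀(0.98058) ≈ -0.17 dB
∠L = (0°) − (78.69°) = -78.69°

-0.2 dB, -78.7°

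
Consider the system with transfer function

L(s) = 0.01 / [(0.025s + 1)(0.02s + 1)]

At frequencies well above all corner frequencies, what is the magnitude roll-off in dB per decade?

-40 dB/decade

Each pole contributes −20 dB/decade at high frequency; each zero contributes +20 dB/decade.
Net: 0 zero(s) − 2 pole(s) → -40 dB/decade.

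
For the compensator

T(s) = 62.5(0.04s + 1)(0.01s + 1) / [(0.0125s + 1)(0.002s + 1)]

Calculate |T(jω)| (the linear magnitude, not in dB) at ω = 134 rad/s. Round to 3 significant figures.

282

At ω = 134 rad/s:
zero (1 + j134·0.04) = 1 + j5.36 → |·| ≈ 5.4525, ∠ ≈ 79.43°
zero (1 + j134·0.01) = 1 + j1.34 → |·| ≈ 1.672, ∠ ≈ 53.27°
pole (1 + j134·0.0125) = 1 + j1.675 → |·| ≈ 1.9508, ∠ ≈ 59.16°
pole (1 + j134·0.002) = 1 + j0.268 → |·| ≈ 1.0353, ∠ ≈ 15.00°
|T| = 62.5 · 5.4525 · 1.672 / (1.9508 · 1.0353) ≈ 282.12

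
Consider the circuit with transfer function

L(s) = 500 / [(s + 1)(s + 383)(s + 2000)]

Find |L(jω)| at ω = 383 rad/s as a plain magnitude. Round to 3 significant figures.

At s = jω = j383:
pole (s+1): 1 + j383 → |·| = √(1²+383²) = √146690 ≈ 383, ∠ = arctan(383/1) ≈ 89.85°
pole (s+383): 383 + j383 → |·| = √(383²+383²) = √293378 ≈ 541.64, ∠ = arctan(383/383) ≈ 45.00°
pole (s+2000): 2000 + j383 → |·| = √(2000²+383²) = √4146689 ≈ 2036.3, ∠ = arctan(383/2000) ≈ 10.84°
|L| = 500 / 4.2243e+08 ≈ 1.1836e-06

1.18e-06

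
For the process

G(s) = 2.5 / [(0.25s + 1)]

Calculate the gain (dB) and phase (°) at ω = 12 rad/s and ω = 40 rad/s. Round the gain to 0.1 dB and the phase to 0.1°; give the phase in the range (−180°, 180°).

ω = 12: -2.0 dB, -71.6°; ω = 40: -12.1 dB, -84.3°

At ω = 12 rad/s:
pole (1 + j12·0.25) = 1 + j3 → |·| ≈ 3.1623, ∠ ≈ 71.57°
|G| = 2.5 · 1 / (3.1623) ≈ 0.79056
Gain = 20 log₁₀(0.79056) ≈ -2.04 dB
∠G = (0°) − (71.57°) = -71.57°

At ω = 40 rad/s:
pole (1 + j40·0.25) = 1 + j10 → |·| ≈ 10.05, ∠ ≈ 84.29°
|G| = 2.5 · 1 / (10.05) ≈ 0.24876
Gain = 20 log₁₀(0.24876) ≈ -12.08 dB
∠G = (0°) − (84.29°) = -84.29°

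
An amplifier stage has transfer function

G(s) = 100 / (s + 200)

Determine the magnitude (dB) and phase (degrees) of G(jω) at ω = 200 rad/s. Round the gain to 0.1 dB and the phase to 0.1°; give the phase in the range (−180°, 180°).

At s = jω = j200:
pole (s+200): 200 + j200 → |·| = √(200²+200²) = √80000 ≈ 282.84, ∠ = arctan(200/200) ≈ 45.00°
|G| = 100 / 282.84 ≈ 0.35356
Gain = 20 log₁₀(0.35356) ≈ -9.03 dB
∠G = 0.00° − 45.00° = -45.00°

-9.0 dB, -45.0°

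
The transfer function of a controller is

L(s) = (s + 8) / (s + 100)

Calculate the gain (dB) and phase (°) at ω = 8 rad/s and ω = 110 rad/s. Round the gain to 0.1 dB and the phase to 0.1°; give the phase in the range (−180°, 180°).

ω = 8: -19.0 dB, 40.4°; ω = 110: -2.6 dB, 38.1°

Substitute s = j8:
Numerator: (j8) + 8 = 8 + j8
Denominator: (j8) + 100 = 100 + j8
|N| = √(8² + 8²) ≈ 11.314, ∠N ≈ 45.00°
|D| = √(100² + 8²) ≈ 100.32, ∠D ≈ 4.57°
|L| = 11.314 / 100.32 ≈ 0.11278
Gain = 20 log₁₀(0.11278) ≈ -18.96 dB
∠L = 45.00° − 4.57° = 40.43°

Substitute s = j110:
Numerator: (j110) + 8 = 8 + j110
Denominator: (j110) + 100 = 100 + j110
|N| = √(8² + 110²) ≈ 110.29, ∠N ≈ 85.84°
|D| = √(100² + 110²) ≈ 148.66, ∠D ≈ 47.73°
|L| = 110.29 / 148.66 ≈ 0.74189
Gain = 20 log₁₀(0.74189) ≈ -2.59 dB
∠L = 85.84° − 47.73° = 38.11°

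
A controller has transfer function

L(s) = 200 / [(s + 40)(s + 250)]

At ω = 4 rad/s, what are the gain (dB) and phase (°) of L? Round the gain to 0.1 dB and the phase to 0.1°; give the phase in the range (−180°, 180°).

At s = jω = j4:
pole (s+40): 40 + j4 → |·| = √(40²+4²) = √1616 ≈ 40.2, ∠ = arctan(4/40) ≈ 5.71°
pole (s+250): 250 + j4 → |·| = √(250²+4²) = √62516 ≈ 250.03, ∠ = arctan(4/250) ≈ 0.92°
|L| = 200 / 10051 ≈ 0.019899
Gain = 20 log₁₀(0.019899) ≈ -34.02 dB
∠L = 0.00° − 6.63° = -6.63°

-34.0 dB, -6.6°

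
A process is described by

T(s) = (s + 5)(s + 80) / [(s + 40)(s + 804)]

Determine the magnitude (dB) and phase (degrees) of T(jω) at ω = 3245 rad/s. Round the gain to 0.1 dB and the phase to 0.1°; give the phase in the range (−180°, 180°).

-0.3 dB, 13.1°

At s = jω = j3245:
zero (s+5): 5 + j3245 → |·| = √(5²+3245²) = √10530050 ≈ 3245, ∠ = arctan(3245/5) ≈ 89.91°
zero (s+80): 80 + j3245 → |·| = √(80²+3245²) = √10536425 ≈ 3246, ∠ = arctan(3245/80) ≈ 88.59°
pole (s+40): 40 + j3245 → |·| = √(40²+3245²) = √10531625 ≈ 3245.2, ∠ = arctan(3245/40) ≈ 89.29°
pole (s+804): 804 + j3245 → |·| = √(804²+3245²) = √11176441 ≈ 3343.1, ∠ = arctan(3245/804) ≈ 76.08°
|T| = 1 · 1.0533e+07 / 1.0849e+07 ≈ 0.97087
Gain = 20 log₁₀(0.97087) ≈ -0.26 dB
∠T = 178.50° − 165.37° = 13.13°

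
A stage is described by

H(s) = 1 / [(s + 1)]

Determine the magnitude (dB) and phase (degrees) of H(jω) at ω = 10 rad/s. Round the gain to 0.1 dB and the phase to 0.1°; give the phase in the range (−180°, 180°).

At ω = 10 rad/s:
pole (1 + j10·1) = 1 + j10 → |·| ≈ 10.05, ∠ ≈ 84.29°
|H| = 1 · 1 / (10.05) ≈ 0.099502
Gain = 20 log₁₀(0.099502) ≈ -20.04 dB
∠H = (0°) − (84.29°) = -84.29°

-20.0 dB, -84.3°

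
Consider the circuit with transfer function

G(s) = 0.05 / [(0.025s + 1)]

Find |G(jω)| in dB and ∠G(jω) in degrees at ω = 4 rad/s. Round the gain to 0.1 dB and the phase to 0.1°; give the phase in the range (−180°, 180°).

-26.1 dB, -5.7°

At ω = 4 rad/s:
pole (1 + j4·0.025) = 1 + j0.1 → |·| ≈ 1.005, ∠ ≈ 5.71°
|G| = 0.05 · 1 / (1.005) ≈ 0.049751
Gain = 20 log₁₀(0.049751) ≈ -26.06 dB
∠G = (0°) − (5.71°) = -5.71°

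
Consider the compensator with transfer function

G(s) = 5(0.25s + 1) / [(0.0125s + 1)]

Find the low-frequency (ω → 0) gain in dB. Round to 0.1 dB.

14.0 dB

G(0) = 5 · 1 / 1 = 5
20 log₁₀(5) ≈ 13.98 dB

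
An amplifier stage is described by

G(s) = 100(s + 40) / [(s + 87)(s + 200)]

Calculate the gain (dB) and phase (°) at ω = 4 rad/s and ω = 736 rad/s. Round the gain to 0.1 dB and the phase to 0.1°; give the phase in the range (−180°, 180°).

At s = jω = j4:
zero (s+40): 40 + j4 → |·| = √(40²+4²) = √1616 ≈ 40.2, ∠ = arctan(4/40) ≈ 5.71°
pole (s+87): 87 + j4 → |·| = √(87²+4²) = √7585 ≈ 87.092, ∠ = arctan(4/87) ≈ 2.63°
pole (s+200): 200 + j4 → |·| = √(200²+4²) = √40016 ≈ 200.04, ∠ = arctan(4/200) ≈ 1.15°
|G| = 100 · 40.2 / 17422 ≈ 0.23074
Gain = 20 log₁₀(0.23074) ≈ -12.74 dB
∠G = 5.71° − 3.78° = 1.93°

At s = jω = j736:
zero (s+40): 40 + j736 → |·| = √(40²+736²) = √543296 ≈ 737.09, ∠ = arctan(736/40) ≈ 86.89°
pole (s+87): 87 + j736 → |·| = √(87²+736²) = √549265 ≈ 741.12, ∠ = arctan(736/87) ≈ 83.26°
pole (s+200): 200 + j736 → |·| = √(200²+736²) = √581696 ≈ 762.69, ∠ = arctan(736/200) ≈ 74.80°
|G| = 100 · 737.09 / 5.6524e+05 ≈ 0.1304
Gain = 20 log₁₀(0.1304) ≈ -17.69 dB
∠G = 86.89° − 158.06° = -71.17°

ω = 4: -12.7 dB, 1.9°; ω = 736: -17.7 dB, -71.2°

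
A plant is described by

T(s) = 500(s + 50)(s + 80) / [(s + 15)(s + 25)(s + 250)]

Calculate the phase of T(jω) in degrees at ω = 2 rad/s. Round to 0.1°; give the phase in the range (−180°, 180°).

-8.9°

At s = jω = j2:
zero (s+50): 50 + j2 → |·| = √(50²+2²) = √2504 ≈ 50.04, ∠ = arctan(2/50) ≈ 2.29°
zero (s+80): 80 + j2 → |·| = √(80²+2²) = √6404 ≈ 80.025, ∠ = arctan(2/80) ≈ 1.43°
pole (s+15): 15 + j2 → |·| = √(15²+2²) = √229 ≈ 15.133, ∠ = arctan(2/15) ≈ 7.59°
pole (s+25): 25 + j2 → |·| = √(25²+2²) = √629 ≈ 25.08, ∠ = arctan(2/25) ≈ 4.57°
pole (s+250): 250 + j2 → |·| = √(250²+2²) = √62504 ≈ 250.01, ∠ = arctan(2/250) ≈ 0.46°
∠T = 3.72° − 12.62° = -8.90°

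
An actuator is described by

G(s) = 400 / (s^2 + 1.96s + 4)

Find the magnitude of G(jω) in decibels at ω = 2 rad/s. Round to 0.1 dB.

40.2 dB

At s = jω = j2:
quadratic: (j2)² + 1.96·j2 + 4 = 0 + j3.92 → |·| ≈ 3.92, ∠ ≈ 90.00°
|G| = 400 / 3.92 ≈ 102.04
Gain = 20 log₁₀(102.04) ≈ 40.18 dB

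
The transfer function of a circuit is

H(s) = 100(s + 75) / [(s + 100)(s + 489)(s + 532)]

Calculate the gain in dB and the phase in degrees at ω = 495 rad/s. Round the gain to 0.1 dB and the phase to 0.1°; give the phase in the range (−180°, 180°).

-74.2 dB, -85.5°

At s = jω = j495:
zero (s+75): 75 + j495 → |·| = √(75²+495²) = √250650 ≈ 500.65, ∠ = arctan(495/75) ≈ 81.38°
pole (s+100): 100 + j495 → |·| = √(100²+495²) = √255025 ≈ 505, ∠ = arctan(495/100) ≈ 78.58°
pole (s+489): 489 + j495 → |·| = √(489²+495²) = √484146 ≈ 695.81, ∠ = arctan(495/489) ≈ 45.35°
pole (s+532): 532 + j495 → |·| = √(532²+495²) = √528049 ≈ 726.67, ∠ = arctan(495/532) ≈ 42.94°
|H| = 100 · 500.65 / 2.5534e+08 ≈ 0.00019607
Gain = 20 log₁₀(0.00019607) ≈ -74.15 dB
∠H = 81.38° − 166.87° = -85.49°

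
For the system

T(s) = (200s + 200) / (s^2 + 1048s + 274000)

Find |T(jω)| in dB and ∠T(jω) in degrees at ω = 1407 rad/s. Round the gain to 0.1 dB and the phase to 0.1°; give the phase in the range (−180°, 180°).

Substitute s = j1407:
Numerator: 200(j1407) + 200 = 200 + j281400
Denominator: (j1407)^2 + 1048(j1407) + 274000 = -1705649 + j1474536
|N| = √(200² + 281400²) ≈ 2.814e+05, ∠N ≈ 89.96°
|D| = √(1705649² + 1474536²) ≈ 2.2547e+06, ∠D ≈ 139.16°
|T| = 2.814e+05 / 2.2547e+06 ≈ 0.12481
Gain = 20 log₁₀(0.12481) ≈ -18.08 dB
∠T = 89.96° − 139.16° = -49.20°

-18.1 dB, -49.2°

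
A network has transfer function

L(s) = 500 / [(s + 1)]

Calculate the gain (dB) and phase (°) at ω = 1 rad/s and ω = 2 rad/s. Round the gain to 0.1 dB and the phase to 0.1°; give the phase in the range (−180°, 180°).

ω = 1: 51.0 dB, -45.0°; ω = 2: 47.0 dB, -63.4°

At ω = 1 rad/s:
pole (1 + j1·1) = 1 + j1 → |·| ≈ 1.4142, ∠ ≈ 45.00°
|L| = 500 · 1 / (1.4142) ≈ 353.56
Gain = 20 log₁₀(353.56) ≈ 50.97 dB
∠L = (0°) − (45.00°) = -45.00°

At ω = 2 rad/s:
pole (1 + j2·1) = 1 + j2 → |·| ≈ 2.2361, ∠ ≈ 63.43°
|L| = 500 · 1 / (2.2361) ≈ 223.6
Gain = 20 log₁₀(223.6) ≈ 46.99 dB
∠L = (0°) − (63.43°) = -63.43°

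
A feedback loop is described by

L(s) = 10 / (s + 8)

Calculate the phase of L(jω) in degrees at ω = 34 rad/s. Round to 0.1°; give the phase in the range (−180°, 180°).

-76.8°

At s = jω = j34:
pole (s+8): 8 + j34 → |·| = √(8²+34²) = √1220 ≈ 34.928, ∠ = arctan(34/8) ≈ 76.76°
∠L = 0.00° − 76.76° = -76.76°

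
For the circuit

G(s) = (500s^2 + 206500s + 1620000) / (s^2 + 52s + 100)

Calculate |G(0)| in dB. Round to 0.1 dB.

G(0) = 1620000 / 100 = 16200
20 log₁₀(16200) ≈ 84.19 dB

84.2 dB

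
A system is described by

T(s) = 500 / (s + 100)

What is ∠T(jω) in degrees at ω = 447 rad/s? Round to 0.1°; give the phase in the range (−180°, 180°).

-77.4°

At s = jω = j447:
pole (s+100): 100 + j447 → |·| = √(100²+447²) = √209809 ≈ 458.05, ∠ = arctan(447/100) ≈ 77.39°
∠T = 0.00° − 77.39° = -77.39°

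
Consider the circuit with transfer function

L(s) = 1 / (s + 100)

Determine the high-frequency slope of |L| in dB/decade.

-20 dB/decade

Each pole contributes −20 dB/decade at high frequency; each zero contributes +20 dB/decade.
Net: 0 zero(s) − 1 pole(s) → -20 dB/decade.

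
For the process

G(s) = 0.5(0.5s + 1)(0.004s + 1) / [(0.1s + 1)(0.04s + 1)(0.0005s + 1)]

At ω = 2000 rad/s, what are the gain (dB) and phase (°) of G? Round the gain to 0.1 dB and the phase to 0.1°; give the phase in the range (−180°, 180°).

-15.0 dB, -51.2°

At ω = 2000 rad/s:
zero (1 + j2000·0.5) = 1 + j1000 → |·| ≈ 1000, ∠ ≈ 89.94°
zero (1 + j2000·0.004) = 1 + j8 → |·| ≈ 8.0623, ∠ ≈ 82.87°
pole (1 + j2000·0.1) = 1 + j200 → |·| ≈ 200, ∠ ≈ 89.71°
pole (1 + j2000·0.04) = 1 + j80 → |·| ≈ 80.006, ∠ ≈ 89.28°
pole (1 + j2000·0.0005) = 1 + j1 → |·| ≈ 1.4142, ∠ ≈ 45.00°
|G| = 0.5 · 1000 · 8.0623 / (200 · 80.006 · 1.4142) ≈ 0.17814
Gain = 20 log₁₀(0.17814) ≈ -14.98 dB
∠G = (89.94° + 82.87°) − (89.71° + 89.28° + 45.00°) = -51.18°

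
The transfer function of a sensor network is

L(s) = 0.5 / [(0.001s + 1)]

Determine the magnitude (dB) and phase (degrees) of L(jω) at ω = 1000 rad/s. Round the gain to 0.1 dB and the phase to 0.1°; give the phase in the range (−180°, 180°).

At ω = 1000 rad/s:
pole (1 + j1000·0.001) = 1 + j1 → |·| ≈ 1.4142, ∠ ≈ 45.00°
|L| = 0.5 · 1 / (1.4142) ≈ 0.35356
Gain = 20 log₁₀(0.35356) ≈ -9.03 dB
∠L = (0°) − (45.00°) = -45.00°

-9.0 dB, -45.0°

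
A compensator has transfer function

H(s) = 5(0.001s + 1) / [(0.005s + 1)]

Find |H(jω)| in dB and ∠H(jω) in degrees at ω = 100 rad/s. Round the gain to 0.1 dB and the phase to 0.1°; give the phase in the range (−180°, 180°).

At ω = 100 rad/s:
zero (1 + j100·0.001) = 1 + j0.1 → |·| ≈ 1.005, ∠ ≈ 5.71°
pole (1 + j100·0.005) = 1 + j0.5 → |·| ≈ 1.118, ∠ ≈ 26.57°
|H| = 5 · 1.005 / (1.118) ≈ 4.4946
Gain = 20 log₁₀(4.4946) ≈ 13.05 dB
∠H = (5.71°) − (26.57°) = -20.86°

13.1 dB, -20.9°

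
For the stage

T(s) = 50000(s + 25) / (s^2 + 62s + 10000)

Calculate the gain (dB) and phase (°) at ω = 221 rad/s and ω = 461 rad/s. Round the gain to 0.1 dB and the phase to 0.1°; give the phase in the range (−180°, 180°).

ω = 221: 48.6 dB, -77.0°; ω = 461: 41.1 dB, -85.1°

At s = jω = j221:
zero (s+25): 25 + j221 → |·| = √(25²+221²) = √49466 ≈ 222.41, ∠ = arctan(221/25) ≈ 83.55°
quadratic: (j221)² + 62·j221 + 10000 = -38841 + j13702 → |·| ≈ 41187, ∠ ≈ 160.57°
|T| = 50000 · 222.41 / 41187 ≈ 270
Gain = 20 log₁₀(270) ≈ 48.63 dB
∠T = 83.55° − 160.57° = -77.02°

At s = jω = j461:
zero (s+25): 25 + j461 → |·| = √(25²+461²) = √213146 ≈ 461.68, ∠ = arctan(461/25) ≈ 86.90°
quadratic: (j461)² + 62·j461 + 10000 = -202521 + j28582 → |·| ≈ 2.0453e+05, ∠ ≈ 171.97°
|T| = 50000 · 461.68 / 2.0453e+05 ≈ 112.86
Gain = 20 log₁₀(112.86) ≈ 41.05 dB
∠T = 86.90° − 171.97° = -85.07°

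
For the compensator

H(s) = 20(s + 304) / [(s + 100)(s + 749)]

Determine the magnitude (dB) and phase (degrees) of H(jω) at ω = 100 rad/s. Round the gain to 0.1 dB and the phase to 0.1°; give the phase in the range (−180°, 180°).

-24.5 dB, -34.4°

At s = jω = j100:
zero (s+304): 304 + j100 → |·| = √(304²+100²) = √102416 ≈ 320.02, ∠ = arctan(100/304) ≈ 18.21°
pole (s+100): 100 + j100 → |·| = √(100²+100²) = √20000 ≈ 141.42, ∠ = arctan(100/100) ≈ 45.00°
pole (s+749): 749 + j100 → |·| = √(749²+100²) = √571001 ≈ 755.65, ∠ = arctan(100/749) ≈ 7.60°
|H| = 20 · 320.02 / 1.0686e+05 ≈ 0.059895
Gain = 20 log₁₀(0.059895) ≈ -24.45 dB
∠H = 18.21° − 52.60° = -34.39°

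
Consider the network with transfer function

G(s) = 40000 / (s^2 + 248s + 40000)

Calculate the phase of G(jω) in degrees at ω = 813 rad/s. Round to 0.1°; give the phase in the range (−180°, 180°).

-162.0°

At s = jω = j813:
quadratic: (j813)² + 248·j813 + 40000 = -620969 + j201624 → |·| ≈ 6.5288e+05, ∠ ≈ 162.01°
∠G = 0.00° − 162.01° = -162.01°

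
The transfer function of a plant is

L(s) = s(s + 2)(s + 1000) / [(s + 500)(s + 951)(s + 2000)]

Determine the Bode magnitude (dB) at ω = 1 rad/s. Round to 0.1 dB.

-112.6 dB

At s = jω = j1:
zero (s+2): 2 + j1 → |·| = √(2²+1²) = √5 ≈ 2.2361, ∠ = arctan(1/2) ≈ 26.57°
zero (s+1000): 1000 + j1 → |·| = √(1000²+1²) = √1000001 ≈ 1000, ∠ = arctan(1/1000) ≈ 0.06°
zero at origin: s = j1 → |·| = 1, ∠ = 90.00°
pole (s+500): 500 + j1 → |·| = √(500²+1²) = √250001 ≈ 500, ∠ = arctan(1/500) ≈ 0.11°
pole (s+951): 951 + j1 → |·| = √(951²+1²) = √904402 ≈ 951, ∠ = arctan(1/951) ≈ 0.06°
pole (s+2000): 2000 + j1 → |·| = √(2000²+1²) = √4000001 ≈ 2000, ∠ = arctan(1/2000) ≈ 0.03°
|L| = 1 · 2236.1 / 9.51e+08 ≈ 2.3513e-06
Gain = 20 log₁₀(2.3513e-06) ≈ -112.57 dB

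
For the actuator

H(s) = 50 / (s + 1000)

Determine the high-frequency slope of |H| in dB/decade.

Each pole contributes −20 dB/decade at high frequency; each zero contributes +20 dB/decade.
Net: 0 zero(s) − 1 pole(s) → -20 dB/decade.

-20 dB/decade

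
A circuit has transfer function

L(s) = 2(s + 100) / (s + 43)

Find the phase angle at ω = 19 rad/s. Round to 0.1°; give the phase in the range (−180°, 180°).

At s = jω = j19:
zero (s+100): 100 + j19 → |·| = √(100²+19²) = √10361 ≈ 101.79, ∠ = arctan(19/100) ≈ 10.76°
pole (s+43): 43 + j19 → |·| = √(43²+19²) = √2210 ≈ 47.011, ∠ = arctan(19/43) ≈ 23.84°
∠L = 10.76° − 23.84° = -13.08°

-13.1°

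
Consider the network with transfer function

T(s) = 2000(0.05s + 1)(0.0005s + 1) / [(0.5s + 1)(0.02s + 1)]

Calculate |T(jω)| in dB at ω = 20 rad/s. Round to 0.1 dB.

At ω = 20 rad/s:
zero (1 + j20·0.05) = 1 + j1 → |·| ≈ 1.4142, ∠ ≈ 45.00°
zero (1 + j20·0.0005) = 1 + j0.01 → |·| ≈ 1, ∠ ≈ 0.57°
pole (1 + j20·0.5) = 1 + j10 → |·| ≈ 10.05, ∠ ≈ 84.29°
pole (1 + j20·0.02) = 1 + j0.4 → |·| ≈ 1.077, ∠ ≈ 21.80°
|T| = 2000 · 1.4142 · 1 / (10.05 · 1.077) ≈ 261.31
Gain = 20 log₁₀(261.31) ≈ 48.34 dB

48.3 dB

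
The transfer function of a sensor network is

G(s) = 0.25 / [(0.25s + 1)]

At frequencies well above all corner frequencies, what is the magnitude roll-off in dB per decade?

-20 dB/decade

Each pole contributes −20 dB/decade at high frequency; each zero contributes +20 dB/decade.
Net: 0 zero(s) − 1 pole(s) → -20 dB/decade.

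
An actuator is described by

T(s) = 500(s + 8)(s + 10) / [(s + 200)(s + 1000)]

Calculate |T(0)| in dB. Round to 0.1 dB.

-14.0 dB

T(0) = 500·8·10 / (200·1000) = 0.2
20 log₁₀(0.2) ≈ -13.98 dB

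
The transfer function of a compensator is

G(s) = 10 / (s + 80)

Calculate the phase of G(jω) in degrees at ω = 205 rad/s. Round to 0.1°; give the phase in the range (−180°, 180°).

-68.7°

At s = jω = j205:
pole (s+80): 80 + j205 → |·| = √(80²+205²) = √48425 ≈ 220.06, ∠ = arctan(205/80) ≈ 68.68°
∠G = 0.00° − 68.68° = -68.68°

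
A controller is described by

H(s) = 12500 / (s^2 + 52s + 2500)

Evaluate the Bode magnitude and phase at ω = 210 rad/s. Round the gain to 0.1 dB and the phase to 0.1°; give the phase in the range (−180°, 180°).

At s = jω = j210:
quadratic: (j210)² + 52·j210 + 2500 = -41600 + j10920 → |·| ≈ 43009, ∠ ≈ 165.29°
|H| = 12500 / 43009 ≈ 0.29064
Gain = 20 log₁₀(0.29064) ≈ -10.73 dB
∠H = 0.00° − 165.29° = -165.29°

-10.7 dB, -165.3°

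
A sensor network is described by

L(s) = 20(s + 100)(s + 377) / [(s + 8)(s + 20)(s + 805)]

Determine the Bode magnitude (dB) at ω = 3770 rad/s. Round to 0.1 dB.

At s = jω = j3770:
zero (s+100): 100 + j3770 → |·| = √(100²+3770²) = √14222900 ≈ 3771.3, ∠ = arctan(3770/100) ≈ 88.48°
zero (s+377): 377 + j3770 → |·| = √(377²+3770²) = √14355029 ≈ 3788.8, ∠ = arctan(3770/377) ≈ 84.29°
pole (s+8): 8 + j3770 → |·| = √(8²+3770²) = √14212964 ≈ 3770, ∠ = arctan(3770/8) ≈ 89.88°
pole (s+20): 20 + j3770 → |·| = √(20²+3770²) = √14213300 ≈ 3770.1, ∠ = arctan(3770/20) ≈ 89.70°
pole (s+805): 805 + j3770 → |·| = √(805²+3770²) = √14860925 ≈ 3855, ∠ = arctan(3770/805) ≈ 77.95°
|L| = 20 · 1.4289e+07 / 5.4792e+10 ≈ 0.0052157
Gain = 20 log₁₀(0.0052157) ≈ -45.65 dB

-45.7 dB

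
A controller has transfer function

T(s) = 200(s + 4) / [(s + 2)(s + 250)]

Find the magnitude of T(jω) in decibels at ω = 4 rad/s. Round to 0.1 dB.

At s = jω = j4:
zero (s+4): 4 + j4 → |·| = √(4²+4²) = √32 ≈ 5.6569, ∠ = arctan(4/4) ≈ 45.00°
pole (s+2): 2 + j4 → |·| = √(2²+4²) = √20 ≈ 4.4721, ∠ = arctan(4/2) ≈ 63.43°
pole (s+250): 250 + j4 → |·| = √(250²+4²) = √62516 ≈ 250.03, ∠ = arctan(4/250) ≈ 0.92°
|T| = 200 · 5.6569 / 1118.2 ≈ 1.0118
Gain = 20 log₁₀(1.0118) ≈ 0.10 dB

0.1 dB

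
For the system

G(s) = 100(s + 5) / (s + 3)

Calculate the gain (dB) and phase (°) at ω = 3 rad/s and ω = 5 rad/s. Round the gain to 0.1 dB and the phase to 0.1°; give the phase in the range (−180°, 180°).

At s = jω = j3:
zero (s+5): 5 + j3 → |·| = √(5²+3²) = √34 ≈ 5.831, ∠ = arctan(3/5) ≈ 30.96°
pole (s+3): 3 + j3 → |·| = √(3²+3²) = √18 ≈ 4.2426, ∠ = arctan(3/3) ≈ 45.00°
|G| = 100 · 5.831 / 4.2426 ≈ 137.44
Gain = 20 log₁₀(137.44) ≈ 42.76 dB
∠G = 30.96° − 45.00° = -14.04°

At s = jω = j5:
zero (s+5): 5 + j5 → |·| = √(5²+5²) = √50 ≈ 7.0711, ∠ = arctan(5/5) ≈ 45.00°
pole (s+3): 3 + j5 → |·| = √(3²+5²) = √34 ≈ 5.831, ∠ = arctan(5/3) ≈ 59.04°
|G| = 100 · 7.0711 / 5.831 ≈ 121.27
Gain = 20 log₁₀(121.27) ≈ 41.68 dB
∠G = 45.00° − 59.04° = -14.04°

ω = 3: 42.8 dB, -14.0°; ω = 5: 41.7 dB, -14.0°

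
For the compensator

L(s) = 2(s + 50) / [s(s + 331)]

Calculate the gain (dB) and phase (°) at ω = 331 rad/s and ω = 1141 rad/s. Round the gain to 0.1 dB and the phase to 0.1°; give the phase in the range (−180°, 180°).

ω = 331: -47.3 dB, -53.6°; ω = 1141: -55.5 dB, -76.3°

At s = jω = j331:
zero (s+50): 50 + j331 → |·| = √(50²+331²) = √112061 ≈ 334.76, ∠ = arctan(331/50) ≈ 81.41°
pole (s+331): 331 + j331 → |·| = √(331²+331²) = √219122 ≈ 468.1, ∠ = arctan(331/331) ≈ 45.00°
pole at origin: |s| = 331, ∠ = 90.00° (in denominator)
|L| = 2 · 334.76 / 1.5494e+05 ≈ 0.0043212
Gain = 20 log₁₀(0.0043212) ≈ -47.29 dB
∠L = 81.41° − 135.00° = -53.59°

At s = jω = j1141:
zero (s+50): 50 + j1141 → |·| = √(50²+1141²) = √1304381 ≈ 1142.1, ∠ = arctan(1141/50) ≈ 87.49°
pole (s+331): 331 + j1141 → |·| = √(331²+1141²) = √1411442 ≈ 1188, ∠ = arctan(1141/331) ≈ 73.82°
pole at origin: |s| = 1141, ∠ = 90.00° (in denominator)
|L| = 2 · 1142.1 / 1.3555e+06 ≈ 0.0016851
Gain = 20 log₁₀(0.0016851) ≈ -55.47 dB
∠L = 87.49° − 163.82° = -76.33°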